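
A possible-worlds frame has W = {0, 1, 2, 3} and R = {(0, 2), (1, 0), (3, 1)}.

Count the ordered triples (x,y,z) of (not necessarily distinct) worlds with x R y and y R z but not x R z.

Enumerating: (1,0,2), (3,1,0).

2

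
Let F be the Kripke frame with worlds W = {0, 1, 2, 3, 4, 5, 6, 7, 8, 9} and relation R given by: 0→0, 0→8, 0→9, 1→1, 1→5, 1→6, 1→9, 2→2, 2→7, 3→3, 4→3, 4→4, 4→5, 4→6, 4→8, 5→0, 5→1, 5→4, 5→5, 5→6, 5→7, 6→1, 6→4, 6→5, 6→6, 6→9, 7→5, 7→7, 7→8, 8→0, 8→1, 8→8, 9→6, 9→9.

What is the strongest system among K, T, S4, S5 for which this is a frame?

T

Reflexive (axiom T): yes — every world is R-related to itself.
Transitive (axiom 4): no — 0 R 8 and 8 R 1, but not 0 R 1.
Euclidean (axiom 5): no — 0 R 8 and 0 R 9, but not 8 R 9.
So F validates K, T; S4 would additionally require R to be transitive. The strongest is T.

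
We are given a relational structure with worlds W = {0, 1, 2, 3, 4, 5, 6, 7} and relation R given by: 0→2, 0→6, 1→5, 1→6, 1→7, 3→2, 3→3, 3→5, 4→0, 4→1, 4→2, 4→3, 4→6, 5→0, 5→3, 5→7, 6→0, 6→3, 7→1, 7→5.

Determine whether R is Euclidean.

No

Euclidean: no — 0 R 2 and 0 R 6, but not 2 R 6.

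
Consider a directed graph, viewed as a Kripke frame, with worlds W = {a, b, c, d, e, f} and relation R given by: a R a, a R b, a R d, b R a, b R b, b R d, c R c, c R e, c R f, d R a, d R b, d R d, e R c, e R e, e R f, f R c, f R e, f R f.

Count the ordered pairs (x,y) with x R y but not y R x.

0

R is symmetric; there are no such tuples.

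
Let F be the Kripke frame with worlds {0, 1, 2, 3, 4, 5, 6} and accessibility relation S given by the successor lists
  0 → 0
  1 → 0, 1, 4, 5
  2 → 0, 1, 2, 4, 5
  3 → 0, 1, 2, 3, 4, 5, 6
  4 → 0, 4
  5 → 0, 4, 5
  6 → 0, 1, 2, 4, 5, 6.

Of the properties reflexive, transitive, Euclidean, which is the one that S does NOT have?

Reflexive: yes — every world is S-related to itself.
Transitive: yes — every two-step S-path is closed by a direct edge.
Euclidean: no — 1 S 0 and 1 S 4, but not 0 S 4.
Only Euclidean fails.

Euclidean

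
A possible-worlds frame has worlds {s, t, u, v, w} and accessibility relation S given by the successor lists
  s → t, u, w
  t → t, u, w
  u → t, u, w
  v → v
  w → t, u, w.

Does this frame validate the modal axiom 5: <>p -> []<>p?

The schema 5 characterises exactly the Euclidean frames.
Euclidean: yes — any two successors of a common world are S-related.

Yes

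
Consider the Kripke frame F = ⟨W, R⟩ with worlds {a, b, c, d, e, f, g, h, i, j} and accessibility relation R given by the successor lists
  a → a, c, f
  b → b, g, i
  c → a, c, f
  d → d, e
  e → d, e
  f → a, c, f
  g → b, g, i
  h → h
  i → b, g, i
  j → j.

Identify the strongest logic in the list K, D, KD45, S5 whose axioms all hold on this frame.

S5

Serial (axiom D): yes — every world has a successor (e.g. a R a).
Euclidean (axiom 5): yes — any two successors of a common world are R-related.
Transitive (axiom 4): yes — every two-step R-path is closed by a direct edge.
Reflexive (axiom T): yes — every world is R-related to itself.
So F validates K, D, KD45, S5. The strongest is S5.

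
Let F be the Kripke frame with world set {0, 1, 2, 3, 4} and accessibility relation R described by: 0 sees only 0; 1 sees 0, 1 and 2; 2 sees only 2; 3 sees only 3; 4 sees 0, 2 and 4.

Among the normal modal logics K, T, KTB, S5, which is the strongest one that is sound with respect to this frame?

Reflexive (axiom T): yes — every world is R-related to itself.
Symmetric (axiom B): no — 1 R 0 but not 0 R 1.
Euclidean (axiom 5): no — 1 R 0 and 1 R 2, but not 0 R 2.
So F validates K, T; KTB would additionally require R to be symmetric. The strongest is T.

T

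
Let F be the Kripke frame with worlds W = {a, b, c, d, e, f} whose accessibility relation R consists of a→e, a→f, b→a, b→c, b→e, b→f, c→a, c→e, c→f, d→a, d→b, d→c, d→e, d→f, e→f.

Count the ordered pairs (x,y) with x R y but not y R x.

Enumerating: (a,e), (a,f), (b,a), (b,c), (b,e), (b,f), (c,a), (c,e), (c,f), (d,a), (d,b), (d,c), (d,e), (d,f), (e,f).

15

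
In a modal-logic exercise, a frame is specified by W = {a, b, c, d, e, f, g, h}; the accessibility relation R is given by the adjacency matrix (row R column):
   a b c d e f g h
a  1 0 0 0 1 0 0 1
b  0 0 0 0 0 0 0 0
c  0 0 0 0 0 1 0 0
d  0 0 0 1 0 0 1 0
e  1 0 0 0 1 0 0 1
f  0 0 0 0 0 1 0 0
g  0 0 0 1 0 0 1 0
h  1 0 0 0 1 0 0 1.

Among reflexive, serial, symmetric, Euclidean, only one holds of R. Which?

Euclidean

Reflexive: no — b is not related to itself.
Serial: no — b has no R-successor.
Symmetric: no — c R f but not f R c.
Euclidean: yes — any two successors of a common world are R-related.
Only Euclidean holds.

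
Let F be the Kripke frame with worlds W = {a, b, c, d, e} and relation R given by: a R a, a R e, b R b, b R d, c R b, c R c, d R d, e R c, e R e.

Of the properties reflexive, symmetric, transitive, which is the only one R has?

Reflexive: yes — every world is R-related to itself.
Symmetric: no — a R e but not e R a.
Transitive: no — a R e and e R c, but not a R c.
Only reflexive holds.

reflexive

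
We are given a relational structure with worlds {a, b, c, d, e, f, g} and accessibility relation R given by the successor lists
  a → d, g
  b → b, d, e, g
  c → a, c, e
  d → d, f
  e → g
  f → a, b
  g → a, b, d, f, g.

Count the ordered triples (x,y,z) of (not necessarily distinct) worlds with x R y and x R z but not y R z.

30

Enumerating: (a,d,g), (b,d,b), (b,d,e), (b,d,g), (b,e,b), (b,e,d), (b,e,e), (b,g,e), (c,a,a), (c,a,c), (c,a,e), (c,e,a), … and 18 more.
Total: 30.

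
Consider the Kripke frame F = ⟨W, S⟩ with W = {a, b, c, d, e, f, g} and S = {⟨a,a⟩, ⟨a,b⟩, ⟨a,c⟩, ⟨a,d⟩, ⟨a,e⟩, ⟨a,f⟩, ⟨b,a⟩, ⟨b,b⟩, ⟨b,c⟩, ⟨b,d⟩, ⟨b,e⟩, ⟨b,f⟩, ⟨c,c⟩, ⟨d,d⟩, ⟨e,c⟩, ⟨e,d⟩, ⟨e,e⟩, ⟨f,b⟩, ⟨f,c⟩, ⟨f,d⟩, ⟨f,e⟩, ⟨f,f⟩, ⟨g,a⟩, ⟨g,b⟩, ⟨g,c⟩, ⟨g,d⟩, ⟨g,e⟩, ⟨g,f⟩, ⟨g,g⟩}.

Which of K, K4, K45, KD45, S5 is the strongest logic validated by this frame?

K

Transitive (axiom 4): no — f S b and b S a, but not f S a.
Euclidean (axiom 5): no — a S c and a S b, but not c S b.
Serial (axiom D): yes — every world has a successor (e.g. a S a).
Reflexive (axiom T): yes — every world is S-related to itself.
So F validates K; K4 would additionally require S to be transitive. The strongest is K.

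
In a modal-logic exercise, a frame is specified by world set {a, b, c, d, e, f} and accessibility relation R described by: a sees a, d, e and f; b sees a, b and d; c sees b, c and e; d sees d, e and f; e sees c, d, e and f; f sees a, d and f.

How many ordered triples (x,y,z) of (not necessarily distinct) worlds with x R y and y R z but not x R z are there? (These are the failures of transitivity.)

15

Enumerating: (a,e,c), (b,a,e), (b,a,f), (b,d,e), (b,d,f), (c,b,a), (c,b,d), (c,e,d), (c,e,f), (d,e,c), (d,f,a), (e,c,b), (e,f,a), (f,a,e), (f,d,e).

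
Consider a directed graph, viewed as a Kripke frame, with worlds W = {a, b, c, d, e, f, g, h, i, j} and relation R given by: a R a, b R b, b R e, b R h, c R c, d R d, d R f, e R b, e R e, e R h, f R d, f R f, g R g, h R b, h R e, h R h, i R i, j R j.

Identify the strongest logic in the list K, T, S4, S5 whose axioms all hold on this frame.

Reflexive (axiom T): yes — every world is R-related to itself.
Transitive (axiom 4): yes — every two-step R-path is closed by a direct edge.
Euclidean (axiom 5): yes — any two successors of a common world are R-related.
So F validates K, T, S4, S5. The strongest is S5.

S5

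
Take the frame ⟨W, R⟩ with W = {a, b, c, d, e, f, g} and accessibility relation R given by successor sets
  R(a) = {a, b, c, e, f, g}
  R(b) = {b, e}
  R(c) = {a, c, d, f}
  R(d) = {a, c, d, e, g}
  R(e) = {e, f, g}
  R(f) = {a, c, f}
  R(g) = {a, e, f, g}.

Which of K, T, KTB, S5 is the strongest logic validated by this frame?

Reflexive (axiom T): yes — every world is R-related to itself.
Symmetric (axiom B): no — a R b but not b R a.
Euclidean (axiom 5): no — a R b and a R c, but not b R c.
So F validates K, T; KTB would additionally require R to be symmetric. The strongest is T.

T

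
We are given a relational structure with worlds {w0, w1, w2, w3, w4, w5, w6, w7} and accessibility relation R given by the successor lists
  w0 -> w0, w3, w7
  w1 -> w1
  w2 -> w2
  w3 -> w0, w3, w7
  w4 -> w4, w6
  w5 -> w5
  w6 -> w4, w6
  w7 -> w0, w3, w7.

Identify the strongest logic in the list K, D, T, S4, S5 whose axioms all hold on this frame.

Serial (axiom D): yes — every world has a successor (e.g. w0 R w0).
Reflexive (axiom T): yes — every world is R-related to itself.
Transitive (axiom 4): yes — every two-step R-path is closed by a direct edge.
Euclidean (axiom 5): yes — any two successors of a common world are R-related.
So F validates K, D, T, S4, S5. The strongest is S5.

S5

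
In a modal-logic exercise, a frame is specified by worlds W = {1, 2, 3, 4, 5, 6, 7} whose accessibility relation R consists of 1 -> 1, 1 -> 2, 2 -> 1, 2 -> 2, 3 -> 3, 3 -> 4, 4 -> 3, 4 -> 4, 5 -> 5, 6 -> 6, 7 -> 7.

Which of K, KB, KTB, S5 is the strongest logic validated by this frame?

Symmetric (axiom B): yes — every pair in R has its reverse in R.
Reflexive (axiom T): yes — every world is R-related to itself.
Euclidean (axiom 5): yes — any two successors of a common world are R-related.
So F validates K, KB, KTB, S5. The strongest is S5.

S5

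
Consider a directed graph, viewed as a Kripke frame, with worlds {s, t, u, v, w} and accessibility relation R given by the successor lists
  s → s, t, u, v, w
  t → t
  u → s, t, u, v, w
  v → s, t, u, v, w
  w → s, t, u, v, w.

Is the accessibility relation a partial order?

No

Reflexive: yes — every world is R-related to itself.
Transitive: yes — every two-step R-path is closed by a direct edge.
Antisymmetric: no — s R u and u R s with s ≠ u.
So R is not a partial order.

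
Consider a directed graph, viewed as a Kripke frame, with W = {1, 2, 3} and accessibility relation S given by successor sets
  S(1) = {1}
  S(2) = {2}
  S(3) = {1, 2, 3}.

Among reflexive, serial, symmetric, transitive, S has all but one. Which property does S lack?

symmetric

Reflexive: yes — every world is S-related to itself.
Serial: yes — every world has a successor (e.g. 1 S 1).
Symmetric: no — 3 S 1 but not 1 S 3.
Transitive: yes — every two-step S-path is closed by a direct edge.
Only symmetric fails.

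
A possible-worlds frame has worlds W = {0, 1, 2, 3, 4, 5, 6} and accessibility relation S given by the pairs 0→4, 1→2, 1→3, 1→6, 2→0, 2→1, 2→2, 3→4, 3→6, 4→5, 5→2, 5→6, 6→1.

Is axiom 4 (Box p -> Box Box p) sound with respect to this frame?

No

Axiom 4 corresponds to the accessibility relation being transitive.
Transitive: no — 0 S 4 and 4 S 5, but not 0 S 5.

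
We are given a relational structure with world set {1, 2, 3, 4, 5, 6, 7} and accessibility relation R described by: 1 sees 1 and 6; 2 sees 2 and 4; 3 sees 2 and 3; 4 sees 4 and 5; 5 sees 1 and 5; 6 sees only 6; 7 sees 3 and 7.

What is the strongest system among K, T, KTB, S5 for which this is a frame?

T

Reflexive (axiom T): yes — every world is R-related to itself.
Symmetric (axiom B): no — 1 R 6 but not 6 R 1.
Euclidean (axiom 5): no — 1 R 6 and 1 R 1, but not 6 R 1.
So F validates K, T; KTB would additionally require R to be symmetric. The strongest is T.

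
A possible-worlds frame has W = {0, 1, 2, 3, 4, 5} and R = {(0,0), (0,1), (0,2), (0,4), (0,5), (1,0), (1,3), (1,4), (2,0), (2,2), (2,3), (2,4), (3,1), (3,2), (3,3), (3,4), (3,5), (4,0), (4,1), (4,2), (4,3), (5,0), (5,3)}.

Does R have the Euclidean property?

Euclidean: no — 0 R 1 and 0 R 2, but not 1 R 2.

No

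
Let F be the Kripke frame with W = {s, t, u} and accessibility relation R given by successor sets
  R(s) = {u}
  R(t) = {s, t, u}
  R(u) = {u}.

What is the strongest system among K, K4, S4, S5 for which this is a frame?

Transitive (axiom 4): yes — every two-step R-path is closed by a direct edge.
Reflexive (axiom T): no — s is not related to itself.
Euclidean (axiom 5): no — t R u and t R s, but not u R s.
So F validates K, K4; S4 would additionally require R to be reflexive. The strongest is K4.

K4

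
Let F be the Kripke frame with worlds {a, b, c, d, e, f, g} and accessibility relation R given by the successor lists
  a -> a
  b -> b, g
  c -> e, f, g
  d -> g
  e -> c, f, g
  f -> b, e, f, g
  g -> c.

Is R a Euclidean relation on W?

No

Euclidean: no — c R g and c R e, but not g R e.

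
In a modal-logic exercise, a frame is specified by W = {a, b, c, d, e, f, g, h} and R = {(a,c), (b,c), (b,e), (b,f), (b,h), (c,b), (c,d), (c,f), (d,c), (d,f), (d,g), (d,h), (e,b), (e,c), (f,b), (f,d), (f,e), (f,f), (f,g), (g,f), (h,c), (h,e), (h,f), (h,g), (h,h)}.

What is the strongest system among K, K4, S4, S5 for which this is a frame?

K

Transitive (axiom 4): no — a R c and c R b, but not a R b.
Reflexive (axiom T): no — a is not related to itself.
Euclidean (axiom 5): no — b R c and b R e, but not c R e.
So F validates K; K4 would additionally require R to be transitive. The strongest is K.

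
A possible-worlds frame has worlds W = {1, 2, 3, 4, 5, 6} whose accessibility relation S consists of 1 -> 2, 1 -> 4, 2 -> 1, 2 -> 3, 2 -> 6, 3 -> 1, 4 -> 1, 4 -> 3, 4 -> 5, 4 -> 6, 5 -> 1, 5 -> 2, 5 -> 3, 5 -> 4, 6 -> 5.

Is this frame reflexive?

No

Reflexive: no — 1 is not related to itself.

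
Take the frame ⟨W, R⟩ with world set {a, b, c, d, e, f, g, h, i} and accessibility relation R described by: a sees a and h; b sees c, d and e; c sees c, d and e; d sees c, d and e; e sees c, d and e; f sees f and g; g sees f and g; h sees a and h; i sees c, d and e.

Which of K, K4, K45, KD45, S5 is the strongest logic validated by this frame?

KD45

Transitive (axiom 4): yes — every two-step R-path is closed by a direct edge.
Euclidean (axiom 5): yes — any two successors of a common world are R-related.
Serial (axiom D): yes — every world has a successor (e.g. a R a).
Reflexive (axiom T): no — b is not related to itself.
So F validates K, K4, K45, KD45; S5 would additionally require R to be reflexive. The strongest is KD45.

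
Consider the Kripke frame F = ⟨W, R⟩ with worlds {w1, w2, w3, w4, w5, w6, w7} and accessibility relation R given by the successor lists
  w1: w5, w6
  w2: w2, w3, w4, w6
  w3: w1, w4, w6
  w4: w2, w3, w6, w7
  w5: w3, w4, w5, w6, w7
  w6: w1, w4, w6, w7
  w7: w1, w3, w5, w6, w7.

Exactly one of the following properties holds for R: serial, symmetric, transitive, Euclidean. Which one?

serial

Serial: yes — every world has a successor (e.g. w1 R w5).
Symmetric: no — w1 R w5 but not w5 R w1.
Transitive: no — w1 R w5 and w5 R w3, but not w1 R w3.
Euclidean: no — w1 R w6 and w1 R w5, but not w6 R w5.
Only serial holds.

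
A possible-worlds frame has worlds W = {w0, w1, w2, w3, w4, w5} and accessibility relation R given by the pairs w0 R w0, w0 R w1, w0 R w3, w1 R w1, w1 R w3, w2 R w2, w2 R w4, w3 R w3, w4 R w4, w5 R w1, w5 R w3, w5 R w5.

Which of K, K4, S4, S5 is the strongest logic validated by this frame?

Transitive (axiom 4): yes — every two-step R-path is closed by a direct edge.
Reflexive (axiom T): yes — every world is R-related to itself.
Euclidean (axiom 5): no — w0 R w3 and w0 R w1, but not w3 R w1.
So F validates K, K4, S4; S5 would additionally require R to be Euclidean. The strongest is S4.

S4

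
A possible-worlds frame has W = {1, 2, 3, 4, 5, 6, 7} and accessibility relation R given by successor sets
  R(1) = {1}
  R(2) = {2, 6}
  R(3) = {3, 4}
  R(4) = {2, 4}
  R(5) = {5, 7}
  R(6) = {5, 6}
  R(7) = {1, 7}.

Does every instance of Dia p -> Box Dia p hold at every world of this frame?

No

The schema 5 characterises exactly the Euclidean frames.
Euclidean: no — 2 R 6 and 2 R 2, but not 6 R 2.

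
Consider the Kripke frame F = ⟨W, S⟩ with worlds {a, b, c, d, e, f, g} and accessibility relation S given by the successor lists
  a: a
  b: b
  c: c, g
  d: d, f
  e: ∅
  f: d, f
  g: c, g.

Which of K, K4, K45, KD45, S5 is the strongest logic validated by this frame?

Transitive (axiom 4): yes — every two-step S-path is closed by a direct edge.
Euclidean (axiom 5): yes — any two successors of a common world are S-related.
Serial (axiom D): no — e has no S-successor.
Reflexive (axiom T): no — e is not related to itself.
So F validates K, K4, K45; KD45 would additionally require S to be serial. The strongest is K45.

K45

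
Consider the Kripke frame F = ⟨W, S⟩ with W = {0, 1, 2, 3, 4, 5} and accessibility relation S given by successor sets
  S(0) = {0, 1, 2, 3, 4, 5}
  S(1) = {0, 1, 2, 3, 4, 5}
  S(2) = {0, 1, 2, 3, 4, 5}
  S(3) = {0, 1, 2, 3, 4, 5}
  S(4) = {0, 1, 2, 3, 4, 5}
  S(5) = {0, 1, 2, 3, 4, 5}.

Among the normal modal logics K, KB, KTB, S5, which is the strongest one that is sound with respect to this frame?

S5

Symmetric (axiom B): yes — every pair in S has its reverse in S.
Reflexive (axiom T): yes — every world is S-related to itself.
Euclidean (axiom 5): yes — any two successors of a common world are S-related.
So F validates K, KB, KTB, S5. The strongest is S5.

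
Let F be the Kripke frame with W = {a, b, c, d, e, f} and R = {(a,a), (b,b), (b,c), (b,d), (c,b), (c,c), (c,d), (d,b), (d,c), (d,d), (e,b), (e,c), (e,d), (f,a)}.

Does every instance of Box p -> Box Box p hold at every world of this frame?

Yes

The schema 4 characterises exactly the transitive frames.
Transitive: yes — every two-step R-path is closed by a direct edge.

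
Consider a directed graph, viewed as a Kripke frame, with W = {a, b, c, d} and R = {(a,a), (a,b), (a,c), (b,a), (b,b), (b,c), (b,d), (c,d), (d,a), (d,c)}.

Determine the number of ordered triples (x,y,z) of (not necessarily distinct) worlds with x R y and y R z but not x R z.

Enumerating: (a,b,d), (a,c,d), (c,d,a), (c,d,c), (d,a,b), (d,c,d).

6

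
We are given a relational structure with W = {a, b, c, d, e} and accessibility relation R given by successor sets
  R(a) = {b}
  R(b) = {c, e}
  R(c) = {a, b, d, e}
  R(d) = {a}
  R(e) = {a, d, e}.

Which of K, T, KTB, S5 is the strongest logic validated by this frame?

Reflexive (axiom T): no — a is not related to itself.
Symmetric (axiom B): no — a R b but not b R a.
Euclidean (axiom 5): no — b R e and b R c, but not e R c.
So F validates K; T would additionally require R to be reflexive. The strongest is K.

K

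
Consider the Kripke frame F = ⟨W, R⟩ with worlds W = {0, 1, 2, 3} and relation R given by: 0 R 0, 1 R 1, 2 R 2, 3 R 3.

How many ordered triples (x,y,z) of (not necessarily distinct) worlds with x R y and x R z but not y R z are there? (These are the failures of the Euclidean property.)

0

R is Euclidean; there are no such tuples.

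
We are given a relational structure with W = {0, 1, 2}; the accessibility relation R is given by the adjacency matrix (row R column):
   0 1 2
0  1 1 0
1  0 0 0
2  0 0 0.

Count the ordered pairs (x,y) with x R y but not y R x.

Enumerating: (0,1).

1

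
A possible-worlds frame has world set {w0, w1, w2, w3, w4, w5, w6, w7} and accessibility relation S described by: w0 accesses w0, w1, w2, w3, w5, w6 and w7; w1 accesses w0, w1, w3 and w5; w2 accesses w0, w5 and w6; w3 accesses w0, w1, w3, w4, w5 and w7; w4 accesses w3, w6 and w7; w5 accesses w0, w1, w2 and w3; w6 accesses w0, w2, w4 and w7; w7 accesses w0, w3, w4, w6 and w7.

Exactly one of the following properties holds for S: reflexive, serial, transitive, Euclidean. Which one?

serial

Reflexive: no — w2 is not related to itself.
Serial: yes — every world has a successor (e.g. w0 S w0).
Transitive: no — w0 S w3 and w3 S w4, but not w0 S w4.
Euclidean: no — w0 S w1 and w0 S w2, but not w1 S w2.
Only serial holds.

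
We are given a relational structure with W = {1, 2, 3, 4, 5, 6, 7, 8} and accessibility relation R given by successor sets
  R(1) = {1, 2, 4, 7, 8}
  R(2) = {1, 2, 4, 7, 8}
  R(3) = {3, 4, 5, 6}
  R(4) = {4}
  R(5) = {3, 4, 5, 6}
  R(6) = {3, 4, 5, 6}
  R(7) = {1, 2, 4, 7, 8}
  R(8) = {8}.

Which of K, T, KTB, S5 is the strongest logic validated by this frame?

Reflexive (axiom T): yes — every world is R-related to itself.
Symmetric (axiom B): no — 1 R 4 but not 4 R 1.
Euclidean (axiom 5): no — 1 R 4 and 1 R 2, but not 4 R 2.
So F validates K, T; KTB would additionally require R to be symmetric. The strongest is T.

T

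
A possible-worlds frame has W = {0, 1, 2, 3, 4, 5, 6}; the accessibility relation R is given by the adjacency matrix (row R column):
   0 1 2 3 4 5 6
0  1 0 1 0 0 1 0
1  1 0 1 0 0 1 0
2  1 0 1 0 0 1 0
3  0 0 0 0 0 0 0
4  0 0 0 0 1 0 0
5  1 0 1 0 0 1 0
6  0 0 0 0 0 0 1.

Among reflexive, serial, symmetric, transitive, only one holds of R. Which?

Reflexive: no — 1 is not related to itself.
Serial: no — 3 has no R-successor.
Symmetric: no — 1 R 0 but not 0 R 1.
Transitive: yes — every two-step R-path is closed by a direct edge.
Only transitive holds.

transitive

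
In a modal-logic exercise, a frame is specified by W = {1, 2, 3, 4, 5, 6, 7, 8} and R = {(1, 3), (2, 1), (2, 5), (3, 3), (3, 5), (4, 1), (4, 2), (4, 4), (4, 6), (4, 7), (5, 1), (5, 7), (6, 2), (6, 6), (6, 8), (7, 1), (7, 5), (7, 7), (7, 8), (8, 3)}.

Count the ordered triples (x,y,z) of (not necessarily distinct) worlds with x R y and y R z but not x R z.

19

Enumerating: (1,3,5), (2,1,3), (2,5,7), (3,5,1), (3,5,7), (4,1,3), (4,2,5), (4,6,8), (4,7,5), (4,7,8), (5,1,3), (5,7,5), … and 7 more.
Total: 19.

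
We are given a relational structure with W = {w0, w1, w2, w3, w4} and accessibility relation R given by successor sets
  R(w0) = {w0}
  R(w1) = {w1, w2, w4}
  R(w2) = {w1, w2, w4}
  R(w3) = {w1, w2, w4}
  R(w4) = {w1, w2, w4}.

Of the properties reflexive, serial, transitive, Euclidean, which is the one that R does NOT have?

Reflexive: no — w3 is not related to itself.
Serial: yes — every world has a successor (e.g. w0 R w0).
Transitive: yes — every two-step R-path is closed by a direct edge.
Euclidean: yes — any two successors of a common world are R-related.
Only reflexive fails.

reflexive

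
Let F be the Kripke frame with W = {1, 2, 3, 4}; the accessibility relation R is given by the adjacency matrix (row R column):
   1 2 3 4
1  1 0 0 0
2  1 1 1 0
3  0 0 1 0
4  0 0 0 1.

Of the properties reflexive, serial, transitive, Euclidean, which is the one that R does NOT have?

Euclidean

Reflexive: yes — every world is R-related to itself.
Serial: yes — every world has a successor (e.g. 1 R 1).
Transitive: yes — every two-step R-path is closed by a direct edge.
Euclidean: no — 2 R 1 and 2 R 3, but not 1 R 3.
Only Euclidean fails.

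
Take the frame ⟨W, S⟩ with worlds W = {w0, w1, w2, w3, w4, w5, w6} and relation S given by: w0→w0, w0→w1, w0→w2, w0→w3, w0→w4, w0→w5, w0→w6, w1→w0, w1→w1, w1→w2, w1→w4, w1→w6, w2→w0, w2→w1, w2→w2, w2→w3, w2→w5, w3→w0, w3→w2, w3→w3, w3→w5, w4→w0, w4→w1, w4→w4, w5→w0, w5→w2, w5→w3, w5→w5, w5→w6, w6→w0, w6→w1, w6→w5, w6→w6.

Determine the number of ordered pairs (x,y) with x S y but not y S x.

S is symmetric; there are no such tuples.

0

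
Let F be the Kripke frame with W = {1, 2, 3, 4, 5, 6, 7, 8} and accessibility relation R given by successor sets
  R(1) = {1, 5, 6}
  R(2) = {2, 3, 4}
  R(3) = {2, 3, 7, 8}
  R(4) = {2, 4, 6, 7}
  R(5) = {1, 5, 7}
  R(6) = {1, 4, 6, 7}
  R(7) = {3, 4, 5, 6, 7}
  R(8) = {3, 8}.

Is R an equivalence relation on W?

No

Reflexive: yes — every world is R-related to itself.
Symmetric: yes — every pair in R has its reverse in R.
Transitive: no — 1 R 5 and 5 R 7, but not 1 R 7.
So R is not an equivalence relation.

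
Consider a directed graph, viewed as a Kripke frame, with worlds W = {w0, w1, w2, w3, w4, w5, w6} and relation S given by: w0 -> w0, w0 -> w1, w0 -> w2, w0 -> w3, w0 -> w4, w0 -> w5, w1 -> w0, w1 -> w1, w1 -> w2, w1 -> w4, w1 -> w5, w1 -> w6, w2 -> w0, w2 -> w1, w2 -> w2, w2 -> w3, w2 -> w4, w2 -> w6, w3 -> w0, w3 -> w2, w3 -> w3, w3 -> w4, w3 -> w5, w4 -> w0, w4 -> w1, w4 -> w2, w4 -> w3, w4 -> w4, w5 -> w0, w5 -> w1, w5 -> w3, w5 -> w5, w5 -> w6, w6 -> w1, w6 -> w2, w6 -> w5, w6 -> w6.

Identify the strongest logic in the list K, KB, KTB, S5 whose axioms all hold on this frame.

KTB

Symmetric (axiom B): yes — every pair in S has its reverse in S.
Reflexive (axiom T): yes — every world is S-related to itself.
Euclidean (axiom 5): no — w0 S w1 and w0 S w3, but not w1 S w3.
So F validates K, KB, KTB; S5 would additionally require S to be Euclidean. The strongest is KTB.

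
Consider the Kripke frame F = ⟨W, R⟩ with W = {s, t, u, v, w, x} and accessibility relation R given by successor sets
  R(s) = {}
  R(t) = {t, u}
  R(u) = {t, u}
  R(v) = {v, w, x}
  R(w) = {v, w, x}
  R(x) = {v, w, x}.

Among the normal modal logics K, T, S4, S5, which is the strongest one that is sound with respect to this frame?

K

Reflexive (axiom T): no — s is not related to itself.
Transitive (axiom 4): yes — every two-step R-path is closed by a direct edge.
Euclidean (axiom 5): yes — any two successors of a common world are R-related.
So F validates K; T would additionally require R to be reflexive. The strongest is K.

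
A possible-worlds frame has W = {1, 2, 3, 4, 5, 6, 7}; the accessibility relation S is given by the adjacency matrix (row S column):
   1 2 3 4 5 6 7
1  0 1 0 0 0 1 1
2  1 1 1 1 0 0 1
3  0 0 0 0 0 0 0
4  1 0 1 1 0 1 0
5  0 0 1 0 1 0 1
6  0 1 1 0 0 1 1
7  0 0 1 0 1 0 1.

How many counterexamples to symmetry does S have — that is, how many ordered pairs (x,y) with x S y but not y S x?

13

Enumerating: (1,6), (1,7), (2,3), (2,4), (2,7), (4,1), (4,3), (4,6), (5,3), (6,2), (6,3), (6,7), (7,3).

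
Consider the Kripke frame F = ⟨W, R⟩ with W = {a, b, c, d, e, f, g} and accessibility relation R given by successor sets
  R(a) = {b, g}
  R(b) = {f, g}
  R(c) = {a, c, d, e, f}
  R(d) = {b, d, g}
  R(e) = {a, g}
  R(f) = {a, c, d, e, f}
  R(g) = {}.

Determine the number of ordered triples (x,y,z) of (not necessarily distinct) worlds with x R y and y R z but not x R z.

Enumerating: (a,b,f), (b,f,a), (b,f,c), (b,f,d), (b,f,e), (c,a,b), (c,a,g), (c,d,b), (c,d,g), (c,e,g), (d,b,f), (e,a,b), (f,a,b), (f,a,g), (f,d,b), (f,d,g), (f,e,g).

17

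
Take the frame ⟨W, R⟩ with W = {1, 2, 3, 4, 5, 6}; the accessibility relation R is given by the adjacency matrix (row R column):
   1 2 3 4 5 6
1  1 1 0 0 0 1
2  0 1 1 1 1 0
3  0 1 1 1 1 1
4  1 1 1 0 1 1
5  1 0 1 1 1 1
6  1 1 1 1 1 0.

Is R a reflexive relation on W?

No

Reflexive: no — 4 is not related to itself.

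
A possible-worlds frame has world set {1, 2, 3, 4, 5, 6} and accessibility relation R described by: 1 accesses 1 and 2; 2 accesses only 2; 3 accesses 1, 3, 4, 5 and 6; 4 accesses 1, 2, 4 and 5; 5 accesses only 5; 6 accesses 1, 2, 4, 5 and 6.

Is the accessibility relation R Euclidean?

Euclidean: no — 3 R 1 and 3 R 4, but not 1 R 4.

No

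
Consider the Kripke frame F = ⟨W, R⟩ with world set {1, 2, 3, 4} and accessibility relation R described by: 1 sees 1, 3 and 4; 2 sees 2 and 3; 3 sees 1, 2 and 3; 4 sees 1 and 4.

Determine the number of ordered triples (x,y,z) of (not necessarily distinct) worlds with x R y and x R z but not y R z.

4

Enumerating: (1,3,4), (1,4,3), (3,1,2), (3,2,1).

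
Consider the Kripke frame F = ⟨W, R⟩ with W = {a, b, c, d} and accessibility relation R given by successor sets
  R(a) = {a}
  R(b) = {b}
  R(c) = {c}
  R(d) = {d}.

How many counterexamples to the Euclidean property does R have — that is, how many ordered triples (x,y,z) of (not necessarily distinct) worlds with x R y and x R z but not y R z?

R is Euclidean; there are no such tuples.

0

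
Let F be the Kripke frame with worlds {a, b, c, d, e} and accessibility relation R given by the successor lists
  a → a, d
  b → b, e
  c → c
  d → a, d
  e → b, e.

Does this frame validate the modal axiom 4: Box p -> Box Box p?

Axiom 4 corresponds to the accessibility relation being transitive.
Transitive: yes — every two-step R-path is closed by a direct edge.

Yes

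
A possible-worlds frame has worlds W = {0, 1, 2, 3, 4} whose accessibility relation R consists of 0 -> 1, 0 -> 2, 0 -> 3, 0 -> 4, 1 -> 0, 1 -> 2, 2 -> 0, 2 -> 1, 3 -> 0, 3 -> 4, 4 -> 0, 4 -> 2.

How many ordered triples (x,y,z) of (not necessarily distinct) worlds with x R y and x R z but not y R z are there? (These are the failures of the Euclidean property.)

20

Enumerating: (0,1,1), (0,1,3), (0,1,4), (0,2,2), (0,2,3), (0,2,4), (0,3,1), (0,3,2), (0,3,3), (0,4,1), (0,4,3), (0,4,4), … and 8 more.
Total: 20.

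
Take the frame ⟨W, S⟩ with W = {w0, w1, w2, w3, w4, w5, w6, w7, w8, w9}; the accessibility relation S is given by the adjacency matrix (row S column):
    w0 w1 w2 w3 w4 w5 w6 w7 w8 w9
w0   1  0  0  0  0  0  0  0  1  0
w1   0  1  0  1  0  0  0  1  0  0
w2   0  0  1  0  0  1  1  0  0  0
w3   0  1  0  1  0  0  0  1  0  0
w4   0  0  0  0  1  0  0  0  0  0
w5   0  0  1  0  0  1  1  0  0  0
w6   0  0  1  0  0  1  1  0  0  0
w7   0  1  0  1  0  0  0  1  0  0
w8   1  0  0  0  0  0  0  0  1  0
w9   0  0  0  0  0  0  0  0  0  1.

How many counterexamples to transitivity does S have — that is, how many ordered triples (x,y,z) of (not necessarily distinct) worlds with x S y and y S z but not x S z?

S is transitive; there are no such tuples.

0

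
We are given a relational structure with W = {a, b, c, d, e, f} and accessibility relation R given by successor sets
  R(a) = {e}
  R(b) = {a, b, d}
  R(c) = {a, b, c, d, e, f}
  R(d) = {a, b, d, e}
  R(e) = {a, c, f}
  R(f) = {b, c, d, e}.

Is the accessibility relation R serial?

Serial: yes — every world has a successor (e.g. a R e).

Yes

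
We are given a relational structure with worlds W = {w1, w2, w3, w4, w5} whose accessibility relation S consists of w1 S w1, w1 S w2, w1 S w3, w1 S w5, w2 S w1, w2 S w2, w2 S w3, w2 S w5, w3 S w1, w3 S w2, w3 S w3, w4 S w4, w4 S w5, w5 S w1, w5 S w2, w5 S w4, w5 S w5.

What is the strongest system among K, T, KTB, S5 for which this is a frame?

KTB

Reflexive (axiom T): yes — every world is S-related to itself.
Symmetric (axiom B): yes — every pair in S has its reverse in S.
Euclidean (axiom 5): no — w1 S w3 and w1 S w5, but not w3 S w5.
So F validates K, T, KTB; S5 would additionally require S to be Euclidean. The strongest is KTB.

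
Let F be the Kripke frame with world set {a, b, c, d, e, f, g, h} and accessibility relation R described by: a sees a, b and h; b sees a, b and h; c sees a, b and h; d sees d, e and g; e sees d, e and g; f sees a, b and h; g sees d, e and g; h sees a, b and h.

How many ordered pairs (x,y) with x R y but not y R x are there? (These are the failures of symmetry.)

6

Enumerating: (c,a), (c,b), (c,h), (f,a), (f,b), (f,h).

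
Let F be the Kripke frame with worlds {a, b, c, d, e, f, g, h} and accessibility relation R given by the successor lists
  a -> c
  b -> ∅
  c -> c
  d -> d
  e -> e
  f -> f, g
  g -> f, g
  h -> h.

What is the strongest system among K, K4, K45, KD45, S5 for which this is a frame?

Transitive (axiom 4): yes — every two-step R-path is closed by a direct edge.
Euclidean (axiom 5): yes — any two successors of a common world are R-related.
Serial (axiom D): no — b has no R-successor.
Reflexive (axiom T): no — a is not related to itself.
So F validates K, K4, K45; KD45 would additionally require R to be serial. The strongest is K45.

K45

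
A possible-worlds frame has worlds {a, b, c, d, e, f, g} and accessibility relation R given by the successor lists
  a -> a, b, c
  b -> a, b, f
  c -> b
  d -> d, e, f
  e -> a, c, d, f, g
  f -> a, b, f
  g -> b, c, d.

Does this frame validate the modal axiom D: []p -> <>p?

Yes

By correspondence theory, D is valid on a frame iff R is serial.
Serial: yes — every world has a successor (e.g. a R a).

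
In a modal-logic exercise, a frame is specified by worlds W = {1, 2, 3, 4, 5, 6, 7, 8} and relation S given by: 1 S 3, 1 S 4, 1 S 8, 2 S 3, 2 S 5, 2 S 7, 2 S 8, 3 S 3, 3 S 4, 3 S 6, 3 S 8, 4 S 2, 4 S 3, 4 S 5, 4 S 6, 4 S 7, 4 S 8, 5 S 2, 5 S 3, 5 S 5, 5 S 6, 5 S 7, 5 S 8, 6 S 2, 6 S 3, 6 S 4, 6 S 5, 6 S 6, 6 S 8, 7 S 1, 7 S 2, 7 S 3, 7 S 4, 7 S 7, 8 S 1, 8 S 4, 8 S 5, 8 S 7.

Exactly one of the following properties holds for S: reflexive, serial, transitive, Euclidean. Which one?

Reflexive: no — 1 is not related to itself.
Serial: yes — every world has a successor (e.g. 1 S 3).
Transitive: no — 1 S 3 and 3 S 6, but not 1 S 6.
Euclidean: no — 1 S 8 and 1 S 3, but not 8 S 3.
Only serial holds.

serial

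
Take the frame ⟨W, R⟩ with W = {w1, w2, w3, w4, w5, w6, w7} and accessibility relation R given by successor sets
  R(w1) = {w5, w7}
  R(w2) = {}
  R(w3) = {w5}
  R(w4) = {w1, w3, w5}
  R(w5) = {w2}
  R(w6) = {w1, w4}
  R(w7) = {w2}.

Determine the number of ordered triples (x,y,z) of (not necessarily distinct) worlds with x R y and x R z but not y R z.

Enumerating: (w1,w5,w5), (w1,w5,w7), (w1,w7,w5), (w1,w7,w7), (w3,w5,w5), (w4,w1,w1), (w4,w1,w3), (w4,w3,w1), (w4,w3,w3), (w4,w5,w1), (w4,w5,w3), (w4,w5,w5), (w5,w2,w2), (w6,w1,w1), (w6,w1,w4), (w6,w4,w4), (w7,w2,w2).

17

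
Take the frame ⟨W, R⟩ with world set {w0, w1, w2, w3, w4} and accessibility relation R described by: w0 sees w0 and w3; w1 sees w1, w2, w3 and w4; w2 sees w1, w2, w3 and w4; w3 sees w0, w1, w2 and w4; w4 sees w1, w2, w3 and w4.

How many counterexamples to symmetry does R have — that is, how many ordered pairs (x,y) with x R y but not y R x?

R is symmetric; there are no such tuples.

0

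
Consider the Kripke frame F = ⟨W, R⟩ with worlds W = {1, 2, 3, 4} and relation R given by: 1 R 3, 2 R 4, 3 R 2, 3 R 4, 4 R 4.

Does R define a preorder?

No

Reflexive: no — 1 is not related to itself.
Transitive: no — 1 R 3 and 3 R 2, but not 1 R 2.
So R is not a preorder.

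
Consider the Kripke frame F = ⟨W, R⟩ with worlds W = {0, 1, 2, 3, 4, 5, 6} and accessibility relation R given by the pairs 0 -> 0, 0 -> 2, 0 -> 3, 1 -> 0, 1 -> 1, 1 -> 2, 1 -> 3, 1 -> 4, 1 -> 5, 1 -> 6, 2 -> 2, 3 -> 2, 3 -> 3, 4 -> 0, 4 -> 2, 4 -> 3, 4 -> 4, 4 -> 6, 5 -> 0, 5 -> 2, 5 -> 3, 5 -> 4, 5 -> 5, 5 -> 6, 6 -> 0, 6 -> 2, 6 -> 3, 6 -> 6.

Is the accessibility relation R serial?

Serial: yes — every world has a successor (e.g. 0 R 0).

Yes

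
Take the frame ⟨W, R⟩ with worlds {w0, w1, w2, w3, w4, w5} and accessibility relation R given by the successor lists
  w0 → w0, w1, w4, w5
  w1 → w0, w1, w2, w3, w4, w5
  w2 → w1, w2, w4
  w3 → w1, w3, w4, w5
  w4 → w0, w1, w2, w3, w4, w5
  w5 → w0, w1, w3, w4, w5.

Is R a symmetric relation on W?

Symmetric: yes — every pair in R has its reverse in R.

Yes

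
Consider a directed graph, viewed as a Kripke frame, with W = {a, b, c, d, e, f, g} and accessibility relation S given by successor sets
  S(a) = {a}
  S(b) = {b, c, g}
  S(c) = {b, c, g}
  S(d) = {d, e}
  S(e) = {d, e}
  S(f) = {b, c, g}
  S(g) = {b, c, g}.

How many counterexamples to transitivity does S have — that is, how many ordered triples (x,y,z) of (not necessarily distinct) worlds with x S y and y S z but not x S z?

S is transitive; there are no such tuples.

0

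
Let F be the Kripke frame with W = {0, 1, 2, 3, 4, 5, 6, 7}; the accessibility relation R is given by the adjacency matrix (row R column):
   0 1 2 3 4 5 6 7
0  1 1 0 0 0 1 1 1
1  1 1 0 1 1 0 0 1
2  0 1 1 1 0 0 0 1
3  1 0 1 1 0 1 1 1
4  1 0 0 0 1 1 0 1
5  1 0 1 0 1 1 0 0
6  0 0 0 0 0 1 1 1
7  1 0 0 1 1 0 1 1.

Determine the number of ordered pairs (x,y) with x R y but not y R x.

Enumerating: (0,6), (1,3), (1,4), (1,7), (2,1), (2,7), (3,0), (3,5), (3,6), (4,0), (5,2), (6,5).

12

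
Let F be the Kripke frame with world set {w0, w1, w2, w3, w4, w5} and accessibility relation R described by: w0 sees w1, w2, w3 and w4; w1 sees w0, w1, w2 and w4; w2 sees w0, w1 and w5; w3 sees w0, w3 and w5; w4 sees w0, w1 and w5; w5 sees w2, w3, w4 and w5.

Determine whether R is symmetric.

Yes

Symmetric: yes — every pair in R has its reverse in R.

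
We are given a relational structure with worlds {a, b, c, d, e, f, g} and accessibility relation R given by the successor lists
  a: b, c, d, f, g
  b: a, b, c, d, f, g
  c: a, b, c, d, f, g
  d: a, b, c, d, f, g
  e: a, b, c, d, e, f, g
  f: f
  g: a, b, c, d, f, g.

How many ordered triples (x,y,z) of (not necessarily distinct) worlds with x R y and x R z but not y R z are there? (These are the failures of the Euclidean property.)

40

Enumerating: (a,f,b), (a,f,c), (a,f,d), (a,f,g), (b,a,a), (b,f,a), (b,f,b), (b,f,c), (b,f,d), (b,f,g), (c,a,a), (c,f,a), … and 28 more.
Total: 40.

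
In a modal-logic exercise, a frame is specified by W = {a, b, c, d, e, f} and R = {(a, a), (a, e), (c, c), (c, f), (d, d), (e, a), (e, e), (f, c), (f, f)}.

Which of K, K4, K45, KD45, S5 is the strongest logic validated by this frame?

K45

Transitive (axiom 4): yes — every two-step R-path is closed by a direct edge.
Euclidean (axiom 5): yes — any two successors of a common world are R-related.
Serial (axiom D): no — b has no R-successor.
Reflexive (axiom T): no — b is not related to itself.
So F validates K, K4, K45; KD45 would additionally require R to be serial. The strongest is K45.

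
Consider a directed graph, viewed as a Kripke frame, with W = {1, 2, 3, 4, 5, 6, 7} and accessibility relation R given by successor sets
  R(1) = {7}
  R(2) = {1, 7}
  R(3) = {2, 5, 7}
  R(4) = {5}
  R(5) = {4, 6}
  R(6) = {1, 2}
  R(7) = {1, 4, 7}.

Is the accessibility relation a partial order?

No

Reflexive: no — 1 is not related to itself.
Transitive: no — 1 R 7 and 7 R 4, but not 1 R 4.
Antisymmetric: no — 1 R 7 and 7 R 1 with 1 ≠ 7.
So R is not a partial order.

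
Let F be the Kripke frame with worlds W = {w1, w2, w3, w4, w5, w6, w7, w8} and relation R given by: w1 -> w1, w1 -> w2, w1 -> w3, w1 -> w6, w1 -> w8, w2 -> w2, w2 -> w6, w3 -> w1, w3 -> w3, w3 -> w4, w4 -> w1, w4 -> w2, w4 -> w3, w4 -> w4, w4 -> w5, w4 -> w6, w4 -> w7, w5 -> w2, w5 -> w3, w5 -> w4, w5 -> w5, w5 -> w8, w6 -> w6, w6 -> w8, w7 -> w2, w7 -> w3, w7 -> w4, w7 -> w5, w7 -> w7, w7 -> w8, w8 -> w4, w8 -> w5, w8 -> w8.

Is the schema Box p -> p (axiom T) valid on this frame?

Yes

The schema T characterises exactly the reflexive frames.
Reflexive: yes — every world is R-related to itself.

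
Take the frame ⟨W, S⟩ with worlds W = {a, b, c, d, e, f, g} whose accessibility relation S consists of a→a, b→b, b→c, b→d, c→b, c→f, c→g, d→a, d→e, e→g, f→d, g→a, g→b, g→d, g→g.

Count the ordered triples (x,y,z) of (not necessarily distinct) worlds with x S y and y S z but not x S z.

Enumerating: (b,c,f), (b,c,g), (b,d,a), (b,d,e), (c,b,c), (c,b,d), (c,f,d), (c,g,a), (c,g,d), (d,e,g), (e,g,a), (e,g,b), (e,g,d), (f,d,a), (f,d,e), (g,b,c), (g,d,e).

17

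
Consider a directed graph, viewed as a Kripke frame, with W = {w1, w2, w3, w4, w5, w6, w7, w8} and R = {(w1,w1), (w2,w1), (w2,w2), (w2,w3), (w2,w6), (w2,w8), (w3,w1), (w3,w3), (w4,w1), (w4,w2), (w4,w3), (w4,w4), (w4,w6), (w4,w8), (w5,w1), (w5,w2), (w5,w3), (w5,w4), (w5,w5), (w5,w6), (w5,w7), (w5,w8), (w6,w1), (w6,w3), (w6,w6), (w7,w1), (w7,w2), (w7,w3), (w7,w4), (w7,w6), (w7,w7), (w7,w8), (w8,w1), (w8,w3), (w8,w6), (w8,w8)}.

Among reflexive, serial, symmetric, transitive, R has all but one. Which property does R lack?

Reflexive: yes — every world is R-related to itself.
Serial: yes — every world has a successor (e.g. w1 R w1).
Symmetric: no — w2 R w1 but not w1 R w2.
Transitive: yes — every two-step R-path is closed by a direct edge.
Only symmetric fails.

symmetric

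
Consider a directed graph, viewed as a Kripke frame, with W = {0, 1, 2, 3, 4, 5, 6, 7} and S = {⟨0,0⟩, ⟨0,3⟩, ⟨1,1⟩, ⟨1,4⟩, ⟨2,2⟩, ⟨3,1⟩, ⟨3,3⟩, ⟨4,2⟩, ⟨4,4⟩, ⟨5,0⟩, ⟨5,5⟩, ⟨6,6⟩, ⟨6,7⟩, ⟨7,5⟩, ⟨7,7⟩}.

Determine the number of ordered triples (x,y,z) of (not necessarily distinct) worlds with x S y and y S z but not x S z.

Enumerating: (0,3,1), (1,4,2), (3,1,4), (5,0,3), (6,7,5), (7,5,0).

6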